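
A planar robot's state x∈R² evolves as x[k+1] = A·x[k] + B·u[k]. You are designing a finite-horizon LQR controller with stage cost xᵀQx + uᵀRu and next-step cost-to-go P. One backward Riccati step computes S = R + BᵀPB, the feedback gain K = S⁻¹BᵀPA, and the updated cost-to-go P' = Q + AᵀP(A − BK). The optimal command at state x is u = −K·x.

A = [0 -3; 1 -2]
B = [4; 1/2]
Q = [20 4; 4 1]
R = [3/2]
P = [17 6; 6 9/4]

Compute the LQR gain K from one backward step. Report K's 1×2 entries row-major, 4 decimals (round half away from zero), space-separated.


BᵀP = [71.0000 25.1250]
S = R + BᵀPB = [3/2] + [296.5625] = [298.0625]
BᵀPA = [25.1250 -263.2500]
K = S⁻¹·BᵀPA = [0.0843 -0.8832]
A−BK = [-0.3372 0.5328; 0.9579 -1.5584]
AᵀP(A−BK) = [0.1321 -0.3095; -0.3095 1.4965]
P' = Q + AᵀP(A−BK) = [20.1321 3.6905; 3.6905 2.4965]
tr(P') = 22.6286

0.0843 -0.8832


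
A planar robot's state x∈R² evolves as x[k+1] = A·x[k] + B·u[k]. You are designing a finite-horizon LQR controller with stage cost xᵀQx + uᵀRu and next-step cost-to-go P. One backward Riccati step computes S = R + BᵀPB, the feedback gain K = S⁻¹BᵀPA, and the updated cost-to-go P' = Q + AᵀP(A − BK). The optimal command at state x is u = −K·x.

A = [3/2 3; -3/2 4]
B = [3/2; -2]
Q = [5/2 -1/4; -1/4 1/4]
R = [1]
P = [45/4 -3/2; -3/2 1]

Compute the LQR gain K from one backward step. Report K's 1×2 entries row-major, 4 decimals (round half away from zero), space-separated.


0.9205 1.0843

BᵀP = [19.8750 -4.2500]
S = R + BᵀPB = [1] + [38.3125] = [39.3125]
BᵀPA = [36.1875 42.6250]
K = S⁻¹·BᵀPA = [0.9205 1.0843]
A−BK = [0.1192 1.3736; 0.3410 6.1685]
AᵀP(A−BK) = [1.0016 3.1383; 3.1383 35.0334]
P' = Q + AᵀP(A−BK) = [3.5016 2.8883; 2.8883 35.2834]
tr(P') = 38.7850


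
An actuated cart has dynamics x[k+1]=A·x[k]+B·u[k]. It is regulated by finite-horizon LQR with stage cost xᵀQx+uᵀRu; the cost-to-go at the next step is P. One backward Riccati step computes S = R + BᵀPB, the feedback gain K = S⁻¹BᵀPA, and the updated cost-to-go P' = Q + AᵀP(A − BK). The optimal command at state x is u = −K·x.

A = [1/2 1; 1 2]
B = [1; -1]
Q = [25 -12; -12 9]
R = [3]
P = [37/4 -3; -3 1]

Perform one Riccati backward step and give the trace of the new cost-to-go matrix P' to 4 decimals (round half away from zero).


BᵀP = [12.2500 -4.0000]
S = R + BᵀPB = [3] + [16.2500] = [19.2500]
BᵀPA = [2.1250 4.2500]
K = S⁻¹·BᵀPA = [0.1104 0.2208]
A−BK = [0.3896 0.7792; 1.1104 2.2208]
AᵀP(A−BK) = [0.0779 0.1558; 0.1558 0.3117]
P' = Q + AᵀP(A−BK) = [25.0779 -11.8442; -11.8442 9.3117]
tr(P') = 34.3896

34.3896


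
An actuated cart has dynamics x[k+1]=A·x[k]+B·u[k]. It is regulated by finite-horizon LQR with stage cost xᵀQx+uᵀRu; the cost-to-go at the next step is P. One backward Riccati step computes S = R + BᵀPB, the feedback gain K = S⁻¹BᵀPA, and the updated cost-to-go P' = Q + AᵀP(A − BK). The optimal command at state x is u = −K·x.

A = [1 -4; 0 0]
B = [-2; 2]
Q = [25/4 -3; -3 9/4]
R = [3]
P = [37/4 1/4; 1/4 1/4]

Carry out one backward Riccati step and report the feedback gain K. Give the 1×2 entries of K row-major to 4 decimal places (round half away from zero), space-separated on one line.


-0.4615 1.8462

BᵀP = [-18.0000 0.0000]
S = R + BᵀPB = [3] + [36.0000] = [39.0000]
BᵀPA = [-18.0000 72.0000]
K = S⁻¹·BᵀPA = [-0.4615 1.8462]
A−BK = [0.0769 -0.3077; 0.9231 -3.6923]
AᵀP(A−BK) = [0.9423 -3.7692; -3.7692 15.0769]
P' = Q + AᵀP(A−BK) = [7.1923 -6.7692; -6.7692 17.3269]
tr(P') = 24.5192


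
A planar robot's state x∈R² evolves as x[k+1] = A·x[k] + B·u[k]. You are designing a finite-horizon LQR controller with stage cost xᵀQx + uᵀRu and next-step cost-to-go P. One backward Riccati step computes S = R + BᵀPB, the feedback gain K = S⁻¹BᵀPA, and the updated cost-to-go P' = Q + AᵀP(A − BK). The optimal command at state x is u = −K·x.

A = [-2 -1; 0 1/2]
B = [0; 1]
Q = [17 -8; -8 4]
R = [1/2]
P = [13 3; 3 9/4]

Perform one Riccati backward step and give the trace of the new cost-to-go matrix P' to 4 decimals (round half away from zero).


BᵀP = [3.0000 2.2500]
S = R + BᵀPB = [1/2] + [2.2500] = [2.7500]
BᵀPA = [-6.0000 -1.8750]
K = S⁻¹·BᵀPA = [-2.1818 -0.6818]
A−BK = [-2.0000 -1.0000; 2.1818 1.1818]
AᵀP(A−BK) = [38.9091 18.9091; 18.9091 9.2841]
P' = Q + AᵀP(A−BK) = [55.9091 10.9091; 10.9091 13.2841]
tr(P') = 69.1932

69.1932


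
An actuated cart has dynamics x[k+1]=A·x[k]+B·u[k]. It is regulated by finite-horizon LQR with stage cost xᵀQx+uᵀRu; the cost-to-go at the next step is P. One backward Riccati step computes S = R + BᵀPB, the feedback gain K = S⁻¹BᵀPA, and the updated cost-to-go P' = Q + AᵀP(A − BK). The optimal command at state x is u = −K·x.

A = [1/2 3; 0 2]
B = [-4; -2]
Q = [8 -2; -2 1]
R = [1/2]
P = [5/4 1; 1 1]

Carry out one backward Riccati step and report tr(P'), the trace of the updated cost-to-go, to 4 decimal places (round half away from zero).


9.3711

BᵀP = [-7.0000 -6.0000]
S = R + BᵀPB = [1/2] + [40.0000] = [40.5000]
BᵀPA = [-3.5000 -33.0000]
K = S⁻¹·BᵀPA = [-0.0864 -0.8148]
A−BK = [0.1543 -0.2593; -0.1728 0.3704]
AᵀP(A−BK) = [0.0100 0.0231; 0.0231 0.3611]
P' = Q + AᵀP(A−BK) = [8.0100 -1.9769; -1.9769 1.3611]
tr(P') = 9.3711


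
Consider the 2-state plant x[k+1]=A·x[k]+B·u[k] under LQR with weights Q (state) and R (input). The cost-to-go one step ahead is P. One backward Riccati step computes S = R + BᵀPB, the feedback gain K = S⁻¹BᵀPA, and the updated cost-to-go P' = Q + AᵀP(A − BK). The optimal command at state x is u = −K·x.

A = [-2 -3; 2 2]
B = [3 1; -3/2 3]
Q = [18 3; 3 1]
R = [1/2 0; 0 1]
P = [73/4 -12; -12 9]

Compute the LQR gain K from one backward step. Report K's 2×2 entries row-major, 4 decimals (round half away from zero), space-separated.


BᵀP = [72.7500 -49.5000; -17.7500 15.0000]
S = R + BᵀPB = [1/2 0; 0 1] + [292.5000 -75.7500; -75.7500 27.2500] = [293.0000 -75.7500; -75.7500 28.2500]
BᵀPA = [-244.5000 -317.2500; 65.5000 83.2500]
K = S⁻¹·BᵀPA = [-0.7662 -1.0461; 0.2641 0.1420]
A−BK = [0.0345 -0.0038; 0.0584 0.0049]
AᵀP(A−BK) = [0.3673 0.4391; 0.4391 0.5682]
P' = Q + AᵀP(A−BK) = [18.3673 3.4391; 3.4391 1.5682]
tr(P') = 19.9356

-0.7662 -1.0461 0.2641 0.1420


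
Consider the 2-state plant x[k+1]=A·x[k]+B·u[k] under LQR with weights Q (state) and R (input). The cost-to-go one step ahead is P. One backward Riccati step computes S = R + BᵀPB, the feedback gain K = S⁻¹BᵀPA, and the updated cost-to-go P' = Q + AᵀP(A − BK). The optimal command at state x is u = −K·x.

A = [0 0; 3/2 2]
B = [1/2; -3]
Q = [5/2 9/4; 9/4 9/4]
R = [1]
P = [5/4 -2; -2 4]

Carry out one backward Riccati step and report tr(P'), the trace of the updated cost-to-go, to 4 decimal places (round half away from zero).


BᵀP = [6.6250 -13.0000]
S = R + BᵀPB = [1] + [42.3125] = [43.3125]
BᵀPA = [-19.5000 -26.0000]
K = S⁻¹·BᵀPA = [-0.4502 -0.6003]
A−BK = [0.2251 0.3001; 0.1494 0.1991]
AᵀP(A−BK) = [0.2208 0.2944; 0.2944 0.3925]
P' = Q + AᵀP(A−BK) = [2.7208 2.5444; 2.5444 2.6425]
tr(P') = 5.3633

5.3633


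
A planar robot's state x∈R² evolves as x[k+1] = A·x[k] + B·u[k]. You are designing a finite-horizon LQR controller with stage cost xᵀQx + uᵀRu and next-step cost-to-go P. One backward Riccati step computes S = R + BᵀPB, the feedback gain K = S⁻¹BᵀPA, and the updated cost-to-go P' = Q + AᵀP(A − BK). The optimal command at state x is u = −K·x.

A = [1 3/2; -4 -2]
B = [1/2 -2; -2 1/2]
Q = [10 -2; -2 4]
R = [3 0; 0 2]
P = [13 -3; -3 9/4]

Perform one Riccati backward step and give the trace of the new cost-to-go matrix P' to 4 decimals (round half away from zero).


23.9340

BᵀP = [12.5000 -6.0000; -27.5000 7.1250]
S = R + BᵀPB = [3 0; 0 2] + [18.2500 -28.0000; -28.0000 58.5625] = [21.2500 -28.0000; -28.0000 60.5625]
BᵀPA = [36.5000 30.7500; -56.0000 -55.5000]
K = S⁻¹·BᵀPA = [1.2775 0.6130; -0.3340 -0.6330]
A−BK = [-0.3068 -0.0725; -1.2780 -0.4575]
AᵀP(A−BK) = [7.6651 3.6778; 3.6778 2.2689]
P' = Q + AᵀP(A−BK) = [17.6651 1.6778; 1.6778 6.2689]
tr(P') = 23.9340


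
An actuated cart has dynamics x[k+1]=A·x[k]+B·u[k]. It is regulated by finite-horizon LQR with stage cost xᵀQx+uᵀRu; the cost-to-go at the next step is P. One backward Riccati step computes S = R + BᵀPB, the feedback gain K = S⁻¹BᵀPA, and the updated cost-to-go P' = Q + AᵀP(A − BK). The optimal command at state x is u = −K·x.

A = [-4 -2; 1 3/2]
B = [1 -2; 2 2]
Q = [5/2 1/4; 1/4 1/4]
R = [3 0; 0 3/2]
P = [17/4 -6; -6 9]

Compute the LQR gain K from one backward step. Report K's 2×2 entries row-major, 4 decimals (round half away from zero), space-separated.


BᵀP = [-7.7500 12.0000; -20.5000 30.0000]
S = R + BᵀPB = [3 0; 0 3/2] + [16.2500 39.5000; 39.5000 101.0000] = [19.2500 39.5000; 39.5000 102.5000]
BᵀPA = [43.0000 33.5000; 112.0000 86.0000]
K = S⁻¹·BᵀPA = [-0.0400 0.0890; 1.1081 0.8047]
A−BK = [-1.7439 -0.4796; -1.1362 -0.2875]
AᵀP(A−BK) = [2.6131 1.5436; 1.5436 1.0620]
P' = Q + AᵀP(A−BK) = [5.1131 1.7936; 1.7936 1.3120]
tr(P') = 6.4251

-0.0400 0.0890 1.1081 0.8047


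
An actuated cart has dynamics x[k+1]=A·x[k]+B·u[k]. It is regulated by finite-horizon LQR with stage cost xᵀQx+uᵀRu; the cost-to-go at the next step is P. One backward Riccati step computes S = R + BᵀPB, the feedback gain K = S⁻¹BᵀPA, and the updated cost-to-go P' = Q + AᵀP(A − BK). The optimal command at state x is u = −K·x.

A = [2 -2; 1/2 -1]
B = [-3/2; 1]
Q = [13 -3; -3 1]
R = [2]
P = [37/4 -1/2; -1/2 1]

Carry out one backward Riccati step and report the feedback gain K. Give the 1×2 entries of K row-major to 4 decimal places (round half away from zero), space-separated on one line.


-1.1012 1.0667

BᵀP = [-14.3750 1.7500]
S = R + BᵀPB = [2] + [23.3125] = [25.3125]
BᵀPA = [-27.8750 27.0000]
K = S⁻¹·BᵀPA = [-1.1012 1.0667]
A−BK = [0.3481 -0.4000; 1.6012 -2.0667]
AᵀP(A−BK) = [5.5531 -6.2667; -6.2667 7.2000]
P' = Q + AᵀP(A−BK) = [18.5531 -9.2667; -9.2667 8.2000]
tr(P') = 26.7531


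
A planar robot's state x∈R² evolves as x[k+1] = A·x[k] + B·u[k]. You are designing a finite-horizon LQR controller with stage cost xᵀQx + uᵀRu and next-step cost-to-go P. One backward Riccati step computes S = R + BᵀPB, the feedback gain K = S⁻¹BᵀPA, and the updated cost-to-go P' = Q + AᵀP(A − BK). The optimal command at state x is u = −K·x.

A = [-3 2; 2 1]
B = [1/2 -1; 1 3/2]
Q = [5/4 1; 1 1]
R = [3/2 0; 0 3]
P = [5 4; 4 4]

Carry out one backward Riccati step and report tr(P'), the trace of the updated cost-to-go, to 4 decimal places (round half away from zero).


14.6921

BᵀP = [6.5000 6.0000; 1.0000 2.0000]
S = R + BᵀPB = [3/2 0; 0 3] + [9.2500 2.5000; 2.5000 2.0000] = [10.7500 2.5000; 2.5000 5.0000]
BᵀPA = [-7.5000 19.0000; 1.0000 4.0000]
K = S⁻¹·BᵀPA = [-0.8421 1.7895; 0.6211 -0.0947]
A−BK = [-1.9579 1.0105; 1.9105 -0.6474]
AᵀP(A−BK) = [6.0632 -4.4842; -4.4842 6.3789]
P' = Q + AᵀP(A−BK) = [7.3132 -3.4842; -3.4842 7.3789]
tr(P') = 14.6921


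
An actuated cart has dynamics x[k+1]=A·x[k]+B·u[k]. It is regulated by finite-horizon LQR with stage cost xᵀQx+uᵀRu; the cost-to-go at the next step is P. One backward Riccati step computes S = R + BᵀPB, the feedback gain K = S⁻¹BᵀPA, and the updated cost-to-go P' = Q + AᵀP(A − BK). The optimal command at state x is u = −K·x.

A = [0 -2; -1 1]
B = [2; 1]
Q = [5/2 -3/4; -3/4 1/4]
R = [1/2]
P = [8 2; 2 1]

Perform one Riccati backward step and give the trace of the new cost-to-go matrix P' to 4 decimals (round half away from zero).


4.9910

BᵀP = [18.0000 5.0000]
S = R + BᵀPB = [1/2] + [41.0000] = [41.5000]
BᵀPA = [-5.0000 -31.0000]
K = S⁻¹·BᵀPA = [-0.1205 -0.7470]
A−BK = [0.2410 -0.5060; -0.8795 1.7470]
AᵀP(A−BK) = [0.3976 -0.7349; -0.7349 1.8434]
P' = Q + AᵀP(A−BK) = [2.8976 -1.4849; -1.4849 2.0934]
tr(P') = 4.9910


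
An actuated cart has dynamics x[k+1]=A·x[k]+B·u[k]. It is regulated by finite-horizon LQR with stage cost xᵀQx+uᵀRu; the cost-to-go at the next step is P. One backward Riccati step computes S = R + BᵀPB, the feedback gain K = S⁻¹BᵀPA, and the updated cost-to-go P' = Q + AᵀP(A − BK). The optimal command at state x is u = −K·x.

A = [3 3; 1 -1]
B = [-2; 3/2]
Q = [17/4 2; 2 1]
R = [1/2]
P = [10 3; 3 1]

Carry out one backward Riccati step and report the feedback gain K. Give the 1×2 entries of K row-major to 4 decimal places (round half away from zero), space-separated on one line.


-2.0606 -1.6970

BᵀP = [-15.5000 -4.5000]
S = R + BᵀPB = [1/2] + [24.2500] = [24.7500]
BᵀPA = [-51.0000 -42.0000]
K = S⁻¹·BᵀPA = [-2.0606 -1.6970]
A−BK = [-1.1212 -0.3939; 4.0909 1.5455]
AᵀP(A−BK) = [3.9091 2.4545; 2.4545 1.7273]
P' = Q + AᵀP(A−BK) = [8.1591 4.4545; 4.4545 2.7273]
tr(P') = 10.8864


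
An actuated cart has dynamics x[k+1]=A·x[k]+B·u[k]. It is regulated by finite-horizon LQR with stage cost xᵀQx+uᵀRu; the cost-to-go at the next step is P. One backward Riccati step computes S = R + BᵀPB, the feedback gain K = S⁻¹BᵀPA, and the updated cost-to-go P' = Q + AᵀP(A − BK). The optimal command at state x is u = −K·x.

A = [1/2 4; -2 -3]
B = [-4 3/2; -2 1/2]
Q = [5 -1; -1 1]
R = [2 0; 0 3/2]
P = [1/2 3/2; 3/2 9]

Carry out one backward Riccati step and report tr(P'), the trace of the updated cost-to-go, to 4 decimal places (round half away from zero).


BᵀP = [-5.0000 -24.0000; 1.5000 6.7500]
S = R + BᵀPB = [2 0; 0 3/2] + [68.0000 -19.5000; -19.5000 5.6250] = [70.0000 -19.5000; -19.5000 7.1250]
BᵀPA = [45.5000 52.0000; -12.7500 -14.2500]
K = S⁻¹·BᵀPA = [0.6377 0.7816; -0.0443 0.1392]
A−BK = [3.1171 6.9177; -0.7025 -1.5063]
AᵀP(A−BK) = [3.5467 6.9604; 6.9604 14.3386]
P' = Q + AᵀP(A−BK) = [8.5467 5.9604; 5.9604 15.3386]
tr(P') = 23.8853

23.8853


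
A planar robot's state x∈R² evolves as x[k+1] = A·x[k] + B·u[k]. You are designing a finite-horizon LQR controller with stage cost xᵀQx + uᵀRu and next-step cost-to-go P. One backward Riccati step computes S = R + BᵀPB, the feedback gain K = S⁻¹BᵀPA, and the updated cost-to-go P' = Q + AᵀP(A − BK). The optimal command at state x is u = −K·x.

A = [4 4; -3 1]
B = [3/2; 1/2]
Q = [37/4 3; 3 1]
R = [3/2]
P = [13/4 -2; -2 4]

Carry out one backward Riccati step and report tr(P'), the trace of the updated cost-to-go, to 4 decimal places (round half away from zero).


BᵀP = [3.8750 -1.0000]
S = R + BᵀPB = [3/2] + [5.3125] = [6.8125]
BᵀPA = [18.5000 14.5000]
K = S⁻¹·BᵀPA = [2.7156 2.1284]
A−BK = [-0.0734 0.8073; -4.3578 -0.0642]
AᵀP(A−BK) = [85.7615 16.6239; 16.6239 9.1376]
P' = Q + AᵀP(A−BK) = [95.0115 19.6239; 19.6239 10.1376]
tr(P') = 105.1491

105.1491


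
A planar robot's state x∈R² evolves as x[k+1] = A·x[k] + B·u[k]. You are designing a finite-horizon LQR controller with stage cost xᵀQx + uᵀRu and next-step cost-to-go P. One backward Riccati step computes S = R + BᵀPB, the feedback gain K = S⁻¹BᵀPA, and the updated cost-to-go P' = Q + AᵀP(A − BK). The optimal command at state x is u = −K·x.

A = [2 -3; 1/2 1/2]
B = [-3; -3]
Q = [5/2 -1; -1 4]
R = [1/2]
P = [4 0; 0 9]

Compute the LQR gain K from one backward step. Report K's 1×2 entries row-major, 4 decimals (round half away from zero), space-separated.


BᵀP = [-12.0000 -27.0000]
S = R + BᵀPB = [1/2] + [117.0000] = [117.5000]
BᵀPA = [-37.5000 22.5000]
K = S⁻¹·BᵀPA = [-0.3191 0.1915]
A−BK = [1.0426 -2.4255; -0.4574 1.0745]
AᵀP(A−BK) = [6.2819 -14.5691; -14.5691 33.9415]
P' = Q + AᵀP(A−BK) = [8.7819 -15.5691; -15.5691 37.9415]
tr(P') = 46.7234

-0.3191 0.1915


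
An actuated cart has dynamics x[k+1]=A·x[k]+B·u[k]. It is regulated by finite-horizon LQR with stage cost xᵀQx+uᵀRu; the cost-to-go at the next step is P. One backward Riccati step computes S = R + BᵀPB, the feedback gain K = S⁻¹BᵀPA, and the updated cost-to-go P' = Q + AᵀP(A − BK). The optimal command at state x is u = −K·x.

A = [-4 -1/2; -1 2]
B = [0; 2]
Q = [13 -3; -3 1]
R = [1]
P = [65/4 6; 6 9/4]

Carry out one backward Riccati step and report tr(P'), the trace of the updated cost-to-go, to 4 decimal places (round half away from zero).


48.7875

BᵀP = [12.0000 4.5000]
S = R + BᵀPB = [1] + [9.0000] = [10.0000]
BᵀPA = [-52.5000 3.0000]
K = S⁻¹·BᵀPA = [-5.2500 0.3000]
A−BK = [-4.0000 -0.5000; 9.5000 1.4000]
AᵀP(A−BK) = [34.6250 -1.2500; -1.2500 0.1625]
P' = Q + AᵀP(A−BK) = [47.6250 -4.2500; -4.2500 1.1625]
tr(P') = 48.7875


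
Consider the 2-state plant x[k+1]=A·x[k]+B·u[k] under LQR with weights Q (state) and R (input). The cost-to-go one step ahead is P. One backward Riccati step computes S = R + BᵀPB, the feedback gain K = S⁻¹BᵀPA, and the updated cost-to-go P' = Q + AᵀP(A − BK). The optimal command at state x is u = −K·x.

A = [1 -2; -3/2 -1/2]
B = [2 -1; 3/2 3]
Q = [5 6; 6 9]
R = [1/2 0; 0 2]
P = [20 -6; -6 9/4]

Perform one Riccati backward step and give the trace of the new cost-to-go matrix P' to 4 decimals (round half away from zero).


15.1630

BᵀP = [31.0000 -8.6250; -38.0000 12.7500]
S = R + BᵀPB = [1/2 0; 0 2] + [49.0625 -56.8750; -56.8750 76.2500] = [49.5625 -56.8750; -56.8750 78.2500]
BᵀPA = [43.9375 -57.6875; -57.1250 69.6250]
K = S⁻¹·BᵀPA = [0.2939 -0.8611; -0.5164 0.2639]
A−BK = [-0.1042 -0.0139; -0.3916 0.0000]
AᵀP(A−BK) = [0.6491 -0.4028; -0.4028 0.5139]
P' = Q + AᵀP(A−BK) = [5.6491 5.5972; 5.5972 9.5139]
tr(P') = 15.1630


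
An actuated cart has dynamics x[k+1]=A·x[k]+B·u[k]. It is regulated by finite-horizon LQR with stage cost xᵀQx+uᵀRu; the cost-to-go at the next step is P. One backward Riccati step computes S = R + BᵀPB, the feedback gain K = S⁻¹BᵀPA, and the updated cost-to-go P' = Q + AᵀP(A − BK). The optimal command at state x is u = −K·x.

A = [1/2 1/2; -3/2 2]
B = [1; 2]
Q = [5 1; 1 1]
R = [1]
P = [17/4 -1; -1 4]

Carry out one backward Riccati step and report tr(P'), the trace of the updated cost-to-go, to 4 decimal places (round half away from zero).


14.2681

BᵀP = [2.2500 7.0000]
S = R + BᵀPB = [1] + [16.2500] = [17.2500]
BᵀPA = [-9.3750 15.1250]
K = S⁻¹·BᵀPA = [-0.5435 0.8768]
A−BK = [1.0435 -0.3768; -0.4130 0.2464]
AᵀP(A−BK) = [6.4674 -2.9674; -2.9674 1.8007]
P' = Q + AᵀP(A−BK) = [11.4674 -1.9674; -1.9674 2.8007]
tr(P') = 14.2681


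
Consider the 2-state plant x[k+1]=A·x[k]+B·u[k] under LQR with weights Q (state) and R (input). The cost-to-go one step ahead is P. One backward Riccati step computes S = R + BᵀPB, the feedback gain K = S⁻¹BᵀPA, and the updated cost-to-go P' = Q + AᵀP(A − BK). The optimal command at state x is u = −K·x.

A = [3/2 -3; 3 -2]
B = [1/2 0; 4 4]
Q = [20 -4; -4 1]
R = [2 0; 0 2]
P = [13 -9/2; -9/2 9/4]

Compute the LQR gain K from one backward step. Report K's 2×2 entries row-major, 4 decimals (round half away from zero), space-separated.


BᵀP = [-11.5000 6.7500; -18.0000 9.0000]
S = R + BᵀPB = [2 0; 0 2] + [21.2500 27.0000; 27.0000 36.0000] = [23.2500 27.0000; 27.0000 38.0000]
BᵀPA = [3.0000 21.0000; 0.0000 36.0000]
K = S⁻¹·BᵀPA = [0.7379 -1.1262; -0.5243 1.7476]
A−BK = [1.1311 -2.4369; 2.1456 -4.4854]
AᵀP(A−BK) = [6.7864 -14.6214; -14.6214 32.7379]
P' = Q + AᵀP(A−BK) = [26.7864 -18.6214; -18.6214 33.7379]
tr(P') = 60.5243

0.7379 -1.1262 -0.5243 1.7476


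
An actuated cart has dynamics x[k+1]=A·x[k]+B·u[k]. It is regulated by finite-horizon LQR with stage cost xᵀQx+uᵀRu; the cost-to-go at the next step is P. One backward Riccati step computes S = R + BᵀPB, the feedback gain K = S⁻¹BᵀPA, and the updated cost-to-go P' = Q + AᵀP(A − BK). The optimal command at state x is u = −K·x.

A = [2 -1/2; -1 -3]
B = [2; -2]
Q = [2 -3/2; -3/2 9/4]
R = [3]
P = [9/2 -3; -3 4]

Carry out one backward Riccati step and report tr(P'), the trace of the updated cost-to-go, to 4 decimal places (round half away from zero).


BᵀP = [15.0000 -14.0000]
S = R + BᵀPB = [3] + [58.0000] = [61.0000]
BᵀPA = [44.0000 34.5000]
K = S⁻¹·BᵀPA = [0.7213 0.5656]
A−BK = [0.5574 -1.6311; 0.4426 -1.8689]
AᵀP(A−BK) = [2.2623 -0.8852; -0.8852 8.6127]
P' = Q + AᵀP(A−BK) = [4.2623 -2.3852; -2.3852 10.8627]
tr(P') = 15.1250

15.1250


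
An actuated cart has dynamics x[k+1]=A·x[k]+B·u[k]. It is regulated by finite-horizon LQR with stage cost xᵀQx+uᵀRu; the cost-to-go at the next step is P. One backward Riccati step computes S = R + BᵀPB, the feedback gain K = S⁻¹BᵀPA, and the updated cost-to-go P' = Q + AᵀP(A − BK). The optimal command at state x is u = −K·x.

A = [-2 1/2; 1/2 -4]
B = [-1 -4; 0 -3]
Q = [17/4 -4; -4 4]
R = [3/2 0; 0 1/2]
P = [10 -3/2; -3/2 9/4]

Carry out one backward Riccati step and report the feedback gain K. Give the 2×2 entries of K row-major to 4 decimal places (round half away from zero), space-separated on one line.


1.2275 -2.6427 0.1869 0.5462

BᵀP = [-10.0000 1.5000; -35.5000 -0.7500]
S = R + BᵀPB = [3/2 0; 0 1/2] + [10.0000 35.5000; 35.5000 144.2500] = [11.5000 35.5000; 35.5000 144.7500]
BᵀPA = [20.7500 -11.0000; 70.6250 -14.7500]
K = S⁻¹·BᵀPA = [1.2275 -2.6427; 0.1869 0.5462]
A−BK = [-0.0250 0.0422; 1.0606 -2.3614]
AᵀP(A−BK) = [4.8945 -10.6162; -10.6162 23.4874]
P' = Q + AᵀP(A−BK) = [9.1445 -14.6162; -14.6162 27.4874]
tr(P') = 36.6319


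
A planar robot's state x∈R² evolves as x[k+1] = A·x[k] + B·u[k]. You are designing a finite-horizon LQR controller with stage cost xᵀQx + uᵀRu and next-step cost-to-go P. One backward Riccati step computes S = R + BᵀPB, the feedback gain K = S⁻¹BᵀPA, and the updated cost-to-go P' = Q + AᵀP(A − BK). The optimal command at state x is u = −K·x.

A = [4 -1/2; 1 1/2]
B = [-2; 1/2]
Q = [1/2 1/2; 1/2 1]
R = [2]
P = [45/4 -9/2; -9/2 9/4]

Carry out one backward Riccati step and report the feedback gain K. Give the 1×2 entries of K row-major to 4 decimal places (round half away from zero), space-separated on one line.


-1.5713 0.3083

BᵀP = [-24.7500 10.1250]
S = R + BᵀPB = [2] + [54.5625] = [56.5625]
BᵀPA = [-88.8750 17.4375]
K = S⁻¹·BᵀPA = [-1.5713 0.3083]
A−BK = [0.8575 0.1166; 1.7856 0.3459]
AᵀP(A−BK) = [6.6033 -0.7260; -0.7260 0.2492]
P' = Q + AᵀP(A−BK) = [7.1033 -0.2260; -0.2260 1.2492]
tr(P') = 8.3526


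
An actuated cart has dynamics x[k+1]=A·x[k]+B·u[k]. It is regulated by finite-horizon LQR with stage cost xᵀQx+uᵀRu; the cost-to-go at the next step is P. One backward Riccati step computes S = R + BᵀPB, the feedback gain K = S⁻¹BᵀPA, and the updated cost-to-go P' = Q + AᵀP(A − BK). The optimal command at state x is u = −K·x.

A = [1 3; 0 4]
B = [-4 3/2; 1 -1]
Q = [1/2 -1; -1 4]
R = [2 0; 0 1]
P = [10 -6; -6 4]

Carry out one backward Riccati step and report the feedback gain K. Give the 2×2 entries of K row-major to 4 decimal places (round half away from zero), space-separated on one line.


BᵀP = [-46.0000 28.0000; 21.0000 -13.0000]
S = R + BᵀPB = [2 0; 0 1] + [212.0000 -97.0000; -97.0000 44.5000] = [214.0000 -97.0000; -97.0000 45.5000]
BᵀPA = [-46.0000 -26.0000; 21.0000 11.0000]
K = S⁻¹·BᵀPA = [-0.1707 -0.3537; 0.0976 -0.5122]
A−BK = [0.1707 2.3537; 0.2683 3.8415]
AᵀP(A−BK) = [0.0976 0.4878; 0.4878 6.4390]
P' = Q + AᵀP(A−BK) = [0.5976 -0.5122; -0.5122 10.4390]
tr(P') = 11.0366

-0.1707 -0.3537 0.0976 -0.5122


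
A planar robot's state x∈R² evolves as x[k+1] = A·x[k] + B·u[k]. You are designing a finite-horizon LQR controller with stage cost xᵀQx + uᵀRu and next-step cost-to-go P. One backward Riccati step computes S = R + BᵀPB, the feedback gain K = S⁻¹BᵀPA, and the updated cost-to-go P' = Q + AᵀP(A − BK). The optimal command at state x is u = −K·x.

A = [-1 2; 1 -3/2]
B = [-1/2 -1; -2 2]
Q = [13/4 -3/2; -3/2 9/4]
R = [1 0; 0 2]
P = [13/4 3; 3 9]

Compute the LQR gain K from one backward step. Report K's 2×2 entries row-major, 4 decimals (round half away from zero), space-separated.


0.1245 -0.4169 0.5524 -1.0284

BᵀP = [-7.6250 -19.5000; 2.7500 15.0000]
S = R + BᵀPB = [1 0; 0 2] + [42.8125 -31.3750; -31.3750 27.2500] = [43.8125 -31.3750; -31.3750 29.2500]
BᵀPA = [-11.8750 14.0000; 12.2500 -17.0000]
K = S⁻¹·BᵀPA = [0.1245 -0.4169; 0.5524 -1.0284]
A−BK = [-0.3854 0.7631; 0.1443 -0.2770]
AᵀP(A−BK) = [0.9621 -1.8530; -1.8530 3.6040]
P' = Q + AᵀP(A−BK) = [4.2121 -3.3530; -3.3530 5.8540]
tr(P') = 10.0662


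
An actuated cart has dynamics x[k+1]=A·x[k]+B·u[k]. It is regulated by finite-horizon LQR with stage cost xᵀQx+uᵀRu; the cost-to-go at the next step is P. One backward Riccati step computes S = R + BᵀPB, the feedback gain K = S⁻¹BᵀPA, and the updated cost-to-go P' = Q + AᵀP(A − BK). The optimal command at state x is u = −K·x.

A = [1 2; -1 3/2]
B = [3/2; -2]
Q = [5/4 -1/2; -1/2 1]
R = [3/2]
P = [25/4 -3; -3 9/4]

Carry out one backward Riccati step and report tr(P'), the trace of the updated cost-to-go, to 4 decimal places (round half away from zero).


7.8621

BᵀP = [15.3750 -9.0000]
S = R + BᵀPB = [3/2] + [41.0625] = [42.5625]
BᵀPA = [24.3750 17.2500]
K = S⁻¹·BᵀPA = [0.5727 0.4053]
A−BK = [0.1410 1.3921; 0.1454 2.3106]
AᵀP(A−BK) = [0.5407 0.7461; 0.7461 5.0713]
P' = Q + AᵀP(A−BK) = [1.7907 0.2461; 0.2461 6.0713]
tr(P') = 7.8621


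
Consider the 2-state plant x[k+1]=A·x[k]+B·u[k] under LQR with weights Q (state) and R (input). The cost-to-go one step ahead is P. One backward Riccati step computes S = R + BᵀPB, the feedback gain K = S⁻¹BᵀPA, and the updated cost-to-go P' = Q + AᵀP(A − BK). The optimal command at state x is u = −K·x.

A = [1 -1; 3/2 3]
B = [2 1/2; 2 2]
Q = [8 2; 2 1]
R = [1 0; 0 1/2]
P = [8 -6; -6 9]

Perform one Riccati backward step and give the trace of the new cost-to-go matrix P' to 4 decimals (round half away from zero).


13.8124

BᵀP = [4.0000 6.0000; -8.0000 15.0000]
S = R + BᵀPB = [1 0; 0 1/2] + [20.0000 14.0000; 14.0000 26.0000] = [21.0000 14.0000; 14.0000 26.5000]
BᵀPA = [13.0000 14.0000; 14.5000 53.0000]
K = S⁻¹·BᵀPA = [0.3925 -1.0291; 0.3398 2.5437]
A−BK = [0.0451 -0.2136; 0.0354 -0.0291]
AᵀP(A−BK) = [0.2202 -0.0049; -0.0049 4.5922]
P' = Q + AᵀP(A−BK) = [8.2202 1.9951; 1.9951 5.5922]
tr(P') = 13.8124


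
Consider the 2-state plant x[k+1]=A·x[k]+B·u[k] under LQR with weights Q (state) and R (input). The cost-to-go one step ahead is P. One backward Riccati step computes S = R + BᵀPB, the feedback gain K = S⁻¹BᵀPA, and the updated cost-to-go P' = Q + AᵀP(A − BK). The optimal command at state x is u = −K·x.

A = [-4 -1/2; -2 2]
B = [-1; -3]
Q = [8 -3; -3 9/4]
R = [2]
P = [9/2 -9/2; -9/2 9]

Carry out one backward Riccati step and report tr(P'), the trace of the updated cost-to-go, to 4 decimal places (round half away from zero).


50.5362

BᵀP = [9.0000 -22.5000]
S = R + BᵀPB = [2] + [58.5000] = [60.5000]
BᵀPA = [9.0000 -49.5000]
K = S⁻¹·BᵀPA = [0.1488 -0.8182]
A−BK = [-3.8512 -1.3182; -1.5537 -0.4545]
AᵀP(A−BK) = [34.6612 11.8636; 11.8636 5.6250]
P' = Q + AᵀP(A−BK) = [42.6612 8.8636; 8.8636 7.8750]
tr(P') = 50.5362


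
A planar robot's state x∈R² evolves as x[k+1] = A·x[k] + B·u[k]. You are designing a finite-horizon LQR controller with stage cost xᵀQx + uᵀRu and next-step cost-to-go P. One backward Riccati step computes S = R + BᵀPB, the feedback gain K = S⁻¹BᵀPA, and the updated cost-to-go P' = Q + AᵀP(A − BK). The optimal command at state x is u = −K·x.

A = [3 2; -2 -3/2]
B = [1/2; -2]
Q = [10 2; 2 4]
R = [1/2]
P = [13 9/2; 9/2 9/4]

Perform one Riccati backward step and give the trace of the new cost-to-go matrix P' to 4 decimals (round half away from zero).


BᵀP = [-2.5000 -2.2500]
S = R + BᵀPB = [1/2] + [3.2500] = [3.7500]
BᵀPA = [-3.0000 -1.6250]
K = S⁻¹·BᵀPA = [-0.8000 -0.4333]
A−BK = [3.4000 2.2167; -3.6000 -2.3667]
AᵀP(A−BK) = [69.6000 45.2000; 45.2000 29.3583]
P' = Q + AᵀP(A−BK) = [79.6000 47.2000; 47.2000 33.3583]
tr(P') = 112.9583

112.9583


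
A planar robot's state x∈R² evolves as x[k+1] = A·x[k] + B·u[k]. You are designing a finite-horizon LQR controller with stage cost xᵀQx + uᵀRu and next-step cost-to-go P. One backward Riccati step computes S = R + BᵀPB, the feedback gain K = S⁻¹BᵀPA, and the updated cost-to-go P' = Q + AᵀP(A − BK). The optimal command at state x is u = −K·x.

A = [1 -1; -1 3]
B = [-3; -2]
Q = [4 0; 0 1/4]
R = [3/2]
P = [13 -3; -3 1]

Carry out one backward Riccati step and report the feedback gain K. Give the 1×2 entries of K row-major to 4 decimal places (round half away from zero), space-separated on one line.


BᵀP = [-33.0000 7.0000]
S = R + BᵀPB = [3/2] + [85.0000] = [86.5000]
BᵀPA = [-40.0000 54.0000]
K = S⁻¹·BᵀPA = [-0.4624 0.6243]
A−BK = [-0.3873 0.8728; -1.9249 4.2486]
AᵀP(A−BK) = [1.5029 -3.0289; -3.0289 6.2890]
P' = Q + AᵀP(A−BK) = [5.5029 -3.0289; -3.0289 6.5390]
tr(P') = 12.0419

-0.4624 0.6243


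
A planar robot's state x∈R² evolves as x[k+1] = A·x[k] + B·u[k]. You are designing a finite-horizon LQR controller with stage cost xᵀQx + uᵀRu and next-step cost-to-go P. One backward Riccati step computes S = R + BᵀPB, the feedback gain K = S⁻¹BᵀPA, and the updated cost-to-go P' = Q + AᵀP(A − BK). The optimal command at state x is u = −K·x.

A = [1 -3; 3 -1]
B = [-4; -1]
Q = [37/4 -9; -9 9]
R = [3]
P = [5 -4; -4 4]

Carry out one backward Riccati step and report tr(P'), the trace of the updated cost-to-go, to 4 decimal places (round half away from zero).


29.4136

BᵀP = [-16.0000 12.0000]
S = R + BᵀPB = [3] + [52.0000] = [55.0000]
BᵀPA = [20.0000 36.0000]
K = S⁻¹·BᵀPA = [0.3636 0.6545]
A−BK = [2.4545 -0.3818; 3.3636 -0.3455]
AᵀP(A−BK) = [9.7273 -0.0909; -0.0909 1.4364]
P' = Q + AᵀP(A−BK) = [18.9773 -9.0909; -9.0909 10.4364]
tr(P') = 29.4136


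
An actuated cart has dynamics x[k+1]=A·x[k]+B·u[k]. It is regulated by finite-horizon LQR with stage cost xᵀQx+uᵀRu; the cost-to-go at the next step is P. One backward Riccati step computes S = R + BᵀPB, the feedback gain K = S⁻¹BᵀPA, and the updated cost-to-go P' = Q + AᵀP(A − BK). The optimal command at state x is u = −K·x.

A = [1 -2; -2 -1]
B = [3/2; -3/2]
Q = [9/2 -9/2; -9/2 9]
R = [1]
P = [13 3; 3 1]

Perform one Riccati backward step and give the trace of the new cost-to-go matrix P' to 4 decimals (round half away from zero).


BᵀP = [15.0000 3.0000]
S = R + BᵀPB = [1] + [18.0000] = [19.0000]
BᵀPA = [9.0000 -33.0000]
K = S⁻¹·BᵀPA = [0.4737 -1.7368]
A−BK = [0.2895 0.6053; -1.2895 -3.6053]
AᵀP(A−BK) = [0.7368 0.6316; 0.6316 7.6842]
P' = Q + AᵀP(A−BK) = [5.2368 -3.8684; -3.8684 16.6842]
tr(P') = 21.9211

21.9211


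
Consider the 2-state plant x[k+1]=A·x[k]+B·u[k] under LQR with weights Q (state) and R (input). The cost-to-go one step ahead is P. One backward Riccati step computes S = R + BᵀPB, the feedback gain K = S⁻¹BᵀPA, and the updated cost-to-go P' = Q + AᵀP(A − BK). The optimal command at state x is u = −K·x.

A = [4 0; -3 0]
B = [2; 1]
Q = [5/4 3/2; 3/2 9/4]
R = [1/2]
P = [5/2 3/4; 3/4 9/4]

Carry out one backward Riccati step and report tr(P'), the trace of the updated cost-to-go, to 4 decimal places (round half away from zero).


BᵀP = [5.7500 3.7500]
S = R + BᵀPB = [1/2] + [15.2500] = [15.7500]
BᵀPA = [11.7500 0.0000]
K = S⁻¹·BᵀPA = [0.7460 0.0000]
A−BK = [2.5079 0.0000; -3.7460 0.0000]
AᵀP(A−BK) = [33.4841 0.0000; 0.0000 0.0000]
P' = Q + AᵀP(A−BK) = [34.7341 1.5000; 1.5000 2.2500]
tr(P') = 36.9841

36.9841


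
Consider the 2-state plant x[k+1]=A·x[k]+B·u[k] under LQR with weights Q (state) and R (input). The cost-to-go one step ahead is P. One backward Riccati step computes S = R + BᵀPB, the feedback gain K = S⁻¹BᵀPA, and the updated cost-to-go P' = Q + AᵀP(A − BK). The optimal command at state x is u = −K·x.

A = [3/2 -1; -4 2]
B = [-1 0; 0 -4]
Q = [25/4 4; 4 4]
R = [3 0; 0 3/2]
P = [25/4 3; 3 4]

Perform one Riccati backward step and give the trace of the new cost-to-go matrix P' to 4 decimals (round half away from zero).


BᵀP = [-6.2500 -3.0000; -12.0000 -16.0000]
S = R + BᵀPB = [3 0; 0 3/2] + [6.2500 12.0000; 12.0000 64.0000] = [9.2500 12.0000; 12.0000 65.5000]
BᵀPA = [2.6250 0.2500; 46.0000 -20.0000]
K = S⁻¹·BᵀPA = [-0.8229 0.5551; 0.8530 -0.4070]
A−BK = [0.6771 -0.4449; -0.5878 0.3719]
AᵀP(A−BK) = [4.9825 -3.1084; -3.1084 1.9705]
P' = Q + AᵀP(A−BK) = [11.2325 0.8916; 0.8916 5.9705]
tr(P') = 17.2030

17.2030


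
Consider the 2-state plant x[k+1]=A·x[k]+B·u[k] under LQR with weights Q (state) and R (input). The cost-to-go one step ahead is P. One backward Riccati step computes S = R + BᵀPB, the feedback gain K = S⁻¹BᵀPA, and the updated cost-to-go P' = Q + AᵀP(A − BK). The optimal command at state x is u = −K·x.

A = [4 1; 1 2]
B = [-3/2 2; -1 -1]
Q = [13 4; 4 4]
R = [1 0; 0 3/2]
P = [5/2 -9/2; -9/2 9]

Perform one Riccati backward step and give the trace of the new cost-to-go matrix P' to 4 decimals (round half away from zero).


BᵀP = [0.7500 -2.2500; 9.5000 -18.0000]
S = R + BᵀPB = [1 0; 0 3/2] + [1.1250 3.7500; 3.7500 37.0000] = [2.1250 3.7500; 3.7500 38.5000]
BᵀPA = [0.7500 -3.7500; 20.0000 -26.5000]
K = S⁻¹·BᵀPA = [-0.6808 -0.6642; 0.5858 -0.6236]
A−BK = [1.8072 1.2509; 0.9050 0.7122]
AᵀP(A−BK) = [1.7947 0.4705; 0.4705 1.4834]
P' = Q + AᵀP(A−BK) = [14.7947 4.4705; 4.4705 5.4834]
tr(P') = 20.2781

20.2781


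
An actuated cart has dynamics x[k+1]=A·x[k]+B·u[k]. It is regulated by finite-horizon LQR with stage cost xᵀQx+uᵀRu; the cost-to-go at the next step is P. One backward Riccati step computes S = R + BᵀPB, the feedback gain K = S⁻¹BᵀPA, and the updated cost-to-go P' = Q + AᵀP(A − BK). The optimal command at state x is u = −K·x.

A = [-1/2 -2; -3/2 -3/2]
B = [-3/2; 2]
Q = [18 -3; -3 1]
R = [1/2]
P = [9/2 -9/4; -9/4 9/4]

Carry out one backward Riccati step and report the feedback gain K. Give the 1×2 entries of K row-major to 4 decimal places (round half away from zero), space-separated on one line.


-0.1868 0.3226

BᵀP = [-11.2500 7.8750]
S = R + BᵀPB = [1/2] + [32.6250] = [33.1250]
BᵀPA = [-6.1875 10.6875]
K = S⁻¹·BᵀPA = [-0.1868 0.3226]
A−BK = [-0.7802 -1.5160; -1.1264 -2.1453]
AᵀP(A−BK) = [1.6567 3.1213; 3.1213 6.1143]
P' = Q + AᵀP(A−BK) = [19.6567 0.1213; 0.1213 7.1143]
tr(P') = 26.7710


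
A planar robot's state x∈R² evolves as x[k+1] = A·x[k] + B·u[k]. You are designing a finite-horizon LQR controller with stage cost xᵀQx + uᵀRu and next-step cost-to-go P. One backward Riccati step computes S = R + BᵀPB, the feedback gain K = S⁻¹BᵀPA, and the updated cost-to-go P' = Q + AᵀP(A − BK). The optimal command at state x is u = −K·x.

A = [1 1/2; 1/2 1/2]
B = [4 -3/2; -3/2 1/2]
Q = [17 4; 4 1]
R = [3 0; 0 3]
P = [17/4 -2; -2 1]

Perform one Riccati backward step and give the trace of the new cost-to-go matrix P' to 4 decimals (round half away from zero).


BᵀP = [20.0000 -9.5000; -7.3750 3.5000]
S = R + BᵀPB = [3 0; 0 3] + [94.2500 -34.7500; -34.7500 12.8125] = [97.2500 -34.7500; -34.7500 15.8125]
BᵀPA = [15.2500 5.2500; -5.6250 -1.9375]
K = S⁻¹·BᵀPA = [0.1383 0.0475; -0.0518 -0.0181]
A−BK = [0.3691 0.2828; 0.7334 0.5803]
AᵀP(A−BK) = [0.0995 0.0485; 0.0485 0.0280]
P' = Q + AᵀP(A−BK) = [17.0995 4.0485; 4.0485 1.0280]
tr(P') = 18.1275

18.1275


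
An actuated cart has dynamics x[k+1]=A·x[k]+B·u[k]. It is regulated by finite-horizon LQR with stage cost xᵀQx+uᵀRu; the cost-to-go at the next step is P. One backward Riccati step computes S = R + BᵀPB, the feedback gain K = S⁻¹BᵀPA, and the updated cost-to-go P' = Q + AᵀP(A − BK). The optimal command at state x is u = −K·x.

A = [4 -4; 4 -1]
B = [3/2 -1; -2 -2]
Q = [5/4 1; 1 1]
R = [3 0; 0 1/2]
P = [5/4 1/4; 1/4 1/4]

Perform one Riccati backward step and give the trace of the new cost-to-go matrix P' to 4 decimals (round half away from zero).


11.1428

BᵀP = [1.3750 -0.1250; -1.7500 -0.7500]
S = R + BᵀPB = [3 0; 0 1/2] + [2.3125 -1.1250; -1.1250 3.2500] = [5.3125 -1.1250; -1.1250 3.7500]
BᵀPA = [5.0000 -5.3750; -10.0000 7.7500]
K = S⁻¹·BᵀPA = [0.4020 -0.6131; -2.5461 1.8827]
A−BK = [0.8509 -1.1977; -0.2881 1.5394]
AᵀP(A−BK) = [4.5293 -4.1072; -4.1072 4.3635]
P' = Q + AᵀP(A−BK) = [5.7793 -3.1072; -3.1072 5.3635]
tr(P') = 11.1428


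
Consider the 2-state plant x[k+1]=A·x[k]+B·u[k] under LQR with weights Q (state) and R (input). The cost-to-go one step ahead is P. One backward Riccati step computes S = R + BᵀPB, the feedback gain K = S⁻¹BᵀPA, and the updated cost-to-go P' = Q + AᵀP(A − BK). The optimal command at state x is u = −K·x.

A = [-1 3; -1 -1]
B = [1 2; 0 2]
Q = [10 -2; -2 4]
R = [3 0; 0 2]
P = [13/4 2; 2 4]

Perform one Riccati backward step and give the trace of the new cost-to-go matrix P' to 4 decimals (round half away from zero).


BᵀP = [3.2500 2.0000; 10.5000 12.0000]
S = R + BᵀPB = [3 0; 0 2] + [3.2500 10.5000; 10.5000 45.0000] = [6.2500 10.5000; 10.5000 47.0000]
BᵀPA = [-5.2500 7.7500; -22.5000 19.5000]
K = S⁻¹·BᵀPA = [-0.0572 0.8692; -0.4659 0.2207]
A−BK = [-0.0109 1.6894; -0.0681 -1.4414]
AᵀP(A−BK) = [0.4659 -0.2207; -0.2207 10.2098]
P' = Q + AᵀP(A−BK) = [10.4659 -2.2207; -2.2207 14.2098]
tr(P') = 24.6757

24.6757


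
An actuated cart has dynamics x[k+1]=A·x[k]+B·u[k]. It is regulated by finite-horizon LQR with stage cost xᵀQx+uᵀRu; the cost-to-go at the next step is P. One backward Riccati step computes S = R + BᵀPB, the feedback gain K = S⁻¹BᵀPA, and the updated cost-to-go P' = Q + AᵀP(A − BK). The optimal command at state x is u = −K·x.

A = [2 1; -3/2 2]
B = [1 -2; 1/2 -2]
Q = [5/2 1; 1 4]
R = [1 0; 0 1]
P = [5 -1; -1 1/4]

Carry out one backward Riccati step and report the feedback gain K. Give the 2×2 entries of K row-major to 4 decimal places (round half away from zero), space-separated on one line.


0.6587 0.1229 -0.9625 -0.2935

BᵀP = [4.5000 -0.8750; -8.0000 1.5000]
S = R + BᵀPB = [1 0; 0 1] + [4.0625 -7.2500; -7.2500 13.0000] = [5.0625 -7.2500; -7.2500 14.0000]
BᵀPA = [10.3125 2.7500; -18.2500 -5.0000]
K = S⁻¹·BᵀPA = [0.6587 0.1229; -0.9625 -0.2935]
A−BK = [-0.5836 0.2901; -3.7543 1.3515]
AᵀP(A−BK) = [2.2048 0.1263; 0.1263 0.1945]
P' = Q + AᵀP(A−BK) = [4.7048 1.1263; 1.1263 4.1945]
tr(P') = 8.8993


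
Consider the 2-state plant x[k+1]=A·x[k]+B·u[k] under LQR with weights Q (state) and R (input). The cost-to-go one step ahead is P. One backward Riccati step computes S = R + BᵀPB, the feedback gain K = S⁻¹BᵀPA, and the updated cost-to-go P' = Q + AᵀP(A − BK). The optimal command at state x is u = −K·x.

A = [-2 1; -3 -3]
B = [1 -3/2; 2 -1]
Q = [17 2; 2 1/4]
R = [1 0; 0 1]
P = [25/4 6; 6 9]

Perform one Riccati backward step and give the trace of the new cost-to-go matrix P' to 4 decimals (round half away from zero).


BᵀP = [18.2500 24.0000; -15.3750 -18.0000]
S = R + BᵀPB = [1 0; 0 1] + [66.2500 -51.3750; -51.3750 41.0625] = [67.2500 -51.3750; -51.3750 42.0625]
BᵀPA = [-108.5000 -53.7500; 84.7500 38.6250]
K = S⁻¹·BᵀPA = [-1.1080 -1.4605; 0.6616 -0.8656]
A−BK = [0.1004 1.1621; -0.1225 -0.9445]
AᵀP(A−BK) = [1.7157 1.3929; 1.3929 6.1806]
P' = Q + AᵀP(A−BK) = [18.7157 3.3929; 3.3929 6.4306]
tr(P') = 25.1463

25.1463


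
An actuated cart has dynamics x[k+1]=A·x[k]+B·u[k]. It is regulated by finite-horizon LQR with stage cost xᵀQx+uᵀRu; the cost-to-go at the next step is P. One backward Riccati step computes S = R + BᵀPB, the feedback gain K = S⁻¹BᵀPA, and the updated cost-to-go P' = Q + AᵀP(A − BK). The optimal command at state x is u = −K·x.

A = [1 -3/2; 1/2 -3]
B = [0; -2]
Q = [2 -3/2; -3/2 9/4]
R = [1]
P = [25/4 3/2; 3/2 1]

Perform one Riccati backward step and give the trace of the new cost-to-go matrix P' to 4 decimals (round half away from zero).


BᵀP = [-3.0000 -2.0000]
S = R + BᵀPB = [1] + [4.0000] = [5.0000]
BᵀPA = [-4.0000 10.5000]
K = S⁻¹·BᵀPA = [-0.8000 2.1000]
A−BK = [1.0000 -1.5000; -1.1000 1.2000]
AᵀP(A−BK) = [4.8000 -8.1000; -8.1000 14.5125]
P' = Q + AᵀP(A−BK) = [6.8000 -9.6000; -9.6000 16.7625]
tr(P') = 23.5625

23.5625
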